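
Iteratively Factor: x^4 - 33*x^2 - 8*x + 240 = (x - 3)*(x^3 + 3*x^2 - 24*x - 80) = (x - 3)*(x + 4)*(x^2 - x - 20) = (x - 3)*(x + 4)^2*(x - 5)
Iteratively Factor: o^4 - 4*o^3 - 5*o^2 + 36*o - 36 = (o - 2)*(o^3 - 2*o^2 - 9*o + 18) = (o - 2)*(o + 3)*(o^2 - 5*o + 6) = (o - 2)^2*(o + 3)*(o - 3)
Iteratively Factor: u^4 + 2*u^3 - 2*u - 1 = (u + 1)*(u^3 + u^2 - u - 1) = (u + 1)^2*(u^2 - 1) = (u - 1)*(u + 1)^2*(u + 1)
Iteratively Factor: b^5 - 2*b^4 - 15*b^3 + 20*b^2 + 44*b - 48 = (b - 1)*(b^4 - b^3 - 16*b^2 + 4*b + 48) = (b - 2)*(b - 1)*(b^3 + b^2 - 14*b - 24) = (b - 2)*(b - 1)*(b + 2)*(b^2 - b - 12) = (b - 4)*(b - 2)*(b - 1)*(b + 2)*(b + 3)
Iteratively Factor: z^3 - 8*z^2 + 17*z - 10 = (z - 5)*(z^2 - 3*z + 2) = (z - 5)*(z - 2)*(z - 1)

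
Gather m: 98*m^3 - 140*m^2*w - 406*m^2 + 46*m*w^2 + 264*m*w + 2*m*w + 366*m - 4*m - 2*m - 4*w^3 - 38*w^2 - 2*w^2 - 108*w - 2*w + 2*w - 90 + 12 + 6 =98*m^3 + m^2*(-140*w - 406) + m*(46*w^2 + 266*w + 360) - 4*w^3 - 40*w^2 - 108*w - 72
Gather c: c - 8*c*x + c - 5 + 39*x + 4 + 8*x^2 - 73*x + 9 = c*(2 - 8*x) + 8*x^2 - 34*x + 8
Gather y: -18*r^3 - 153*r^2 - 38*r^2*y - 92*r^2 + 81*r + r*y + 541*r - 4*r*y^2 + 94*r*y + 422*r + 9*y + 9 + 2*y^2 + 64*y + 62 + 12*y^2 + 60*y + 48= -18*r^3 - 245*r^2 + 1044*r + y^2*(14 - 4*r) + y*(-38*r^2 + 95*r + 133) + 119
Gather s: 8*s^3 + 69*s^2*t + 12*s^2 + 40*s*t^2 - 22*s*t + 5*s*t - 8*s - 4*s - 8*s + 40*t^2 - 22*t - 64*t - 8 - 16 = 8*s^3 + s^2*(69*t + 12) + s*(40*t^2 - 17*t - 20) + 40*t^2 - 86*t - 24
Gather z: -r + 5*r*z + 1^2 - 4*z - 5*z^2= -r - 5*z^2 + z*(5*r - 4) + 1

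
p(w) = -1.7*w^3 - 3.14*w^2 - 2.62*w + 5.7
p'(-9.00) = -359.20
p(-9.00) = 1014.24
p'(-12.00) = -661.66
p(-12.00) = 2522.58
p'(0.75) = -10.20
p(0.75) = 1.25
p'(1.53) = -24.17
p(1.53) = -11.75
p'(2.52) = -50.83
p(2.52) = -48.05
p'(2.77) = -59.15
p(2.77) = -61.78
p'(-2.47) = -18.22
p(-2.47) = 18.63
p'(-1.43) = -4.07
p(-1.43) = 8.00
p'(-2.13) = -12.38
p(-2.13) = 13.46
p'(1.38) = -21.00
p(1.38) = -8.36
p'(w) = -5.1*w^2 - 6.28*w - 2.62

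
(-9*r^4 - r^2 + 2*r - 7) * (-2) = 18*r^4 + 2*r^2 - 4*r + 14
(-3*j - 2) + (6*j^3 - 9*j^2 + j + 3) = 6*j^3 - 9*j^2 - 2*j + 1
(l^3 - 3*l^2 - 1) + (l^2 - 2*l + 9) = l^3 - 2*l^2 - 2*l + 8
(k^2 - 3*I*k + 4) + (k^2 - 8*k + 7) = 2*k^2 - 8*k - 3*I*k + 11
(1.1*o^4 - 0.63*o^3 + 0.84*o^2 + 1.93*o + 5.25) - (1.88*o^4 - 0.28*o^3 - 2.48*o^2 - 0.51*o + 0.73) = -0.78*o^4 - 0.35*o^3 + 3.32*o^2 + 2.44*o + 4.52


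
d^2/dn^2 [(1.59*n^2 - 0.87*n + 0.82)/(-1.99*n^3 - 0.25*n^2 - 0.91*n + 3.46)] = (-12.593118*n^6 + 20.671722*n^5 - 19.094448*n^4 - 162.11497*n^3 + 54.414348*n^2 - 30.480168*n - 35.367808)/(7.880599*n^9 + 2.970075*n^8 + 11.184198*n^7 - 38.373863*n^6 - 5.213718*n^5 - 37.621959*n^4 + 67.501123*n^3 + 0.383022*n^2 + 32.682468*n - 41.421736)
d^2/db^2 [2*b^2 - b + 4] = 4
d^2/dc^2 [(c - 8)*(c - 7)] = 2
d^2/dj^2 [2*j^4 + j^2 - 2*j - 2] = 24*j^2 + 2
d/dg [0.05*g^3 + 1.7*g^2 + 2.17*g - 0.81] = 0.15*g^2 + 3.4*g + 2.17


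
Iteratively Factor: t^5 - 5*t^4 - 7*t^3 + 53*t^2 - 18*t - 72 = (t - 4)*(t^4 - t^3 - 11*t^2 + 9*t + 18) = (t - 4)*(t + 1)*(t^3 - 2*t^2 - 9*t + 18) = (t - 4)*(t + 1)*(t + 3)*(t^2 - 5*t + 6) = (t - 4)*(t - 3)*(t + 1)*(t + 3)*(t - 2)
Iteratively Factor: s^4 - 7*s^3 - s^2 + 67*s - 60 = (s + 3)*(s^3 - 10*s^2 + 29*s - 20) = (s - 5)*(s + 3)*(s^2 - 5*s + 4) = (s - 5)*(s - 1)*(s + 3)*(s - 4)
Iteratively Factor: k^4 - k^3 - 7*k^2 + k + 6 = (k - 1)*(k^3 - 7*k - 6) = (k - 1)*(k + 2)*(k^2 - 2*k - 3) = (k - 3)*(k - 1)*(k + 2)*(k + 1)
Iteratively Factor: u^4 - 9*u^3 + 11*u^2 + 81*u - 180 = (u - 3)*(u^3 - 6*u^2 - 7*u + 60) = (u - 5)*(u - 3)*(u^2 - u - 12) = (u - 5)*(u - 4)*(u - 3)*(u + 3)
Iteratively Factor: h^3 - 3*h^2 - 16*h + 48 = (h + 4)*(h^2 - 7*h + 12) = (h - 3)*(h + 4)*(h - 4)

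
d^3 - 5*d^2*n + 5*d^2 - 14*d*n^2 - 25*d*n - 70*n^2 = (d + 5)*(d - 7*n)*(d + 2*n)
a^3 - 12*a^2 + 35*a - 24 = (a - 8)*(a - 3)*(a - 1)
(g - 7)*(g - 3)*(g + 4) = g^3 - 6*g^2 - 19*g + 84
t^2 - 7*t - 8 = (t - 8)*(t + 1)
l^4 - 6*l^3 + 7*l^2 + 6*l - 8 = (l - 4)*(l - 2)*(l - 1)*(l + 1)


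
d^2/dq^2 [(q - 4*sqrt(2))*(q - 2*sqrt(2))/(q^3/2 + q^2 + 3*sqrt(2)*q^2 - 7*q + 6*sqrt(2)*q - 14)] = 4*(q^6 - 18*sqrt(2)*q^5 - 72*sqrt(2)*q^4 - 78*q^4 + 192*q^3 + 288*sqrt(2)*q^3 + 1224*sqrt(2)*q^2 + 3144*q^2 - 3888*sqrt(2)*q + 864*q - 336*sqrt(2) + 5392)/(q^9 + 6*q^8 + 18*sqrt(2)*q^8 + 108*sqrt(2)*q^7 + 186*q^7 + 144*sqrt(2)*q^6 + 1052*q^6 - 288*sqrt(2)*q^5 - 348*q^5 - 13224*q^4 + 2664*sqrt(2)*q^4 - 31976*q^3 + 20592*sqrt(2)*q^3 - 35952*q^2 + 42336*sqrt(2)*q^2 - 32928*q + 28224*sqrt(2)*q - 21952)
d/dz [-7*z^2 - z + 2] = -14*z - 1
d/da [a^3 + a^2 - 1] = a*(3*a + 2)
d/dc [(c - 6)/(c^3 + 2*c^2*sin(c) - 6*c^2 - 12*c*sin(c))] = -(2*c*cos(c) + 2*c + 2*sin(c))/(c^2*(c + 2*sin(c))^2)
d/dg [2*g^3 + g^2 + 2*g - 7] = 6*g^2 + 2*g + 2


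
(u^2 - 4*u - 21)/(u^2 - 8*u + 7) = (u + 3)/(u - 1)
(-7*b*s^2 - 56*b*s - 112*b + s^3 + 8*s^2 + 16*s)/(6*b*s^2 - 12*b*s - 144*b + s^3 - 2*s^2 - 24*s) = (-7*b*s - 28*b + s^2 + 4*s)/(6*b*s - 36*b + s^2 - 6*s)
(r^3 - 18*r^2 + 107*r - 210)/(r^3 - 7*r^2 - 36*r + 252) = (r - 5)/(r + 6)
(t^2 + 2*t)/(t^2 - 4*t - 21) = t*(t + 2)/(t^2 - 4*t - 21)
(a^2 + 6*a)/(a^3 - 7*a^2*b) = (a + 6)/(a*(a - 7*b))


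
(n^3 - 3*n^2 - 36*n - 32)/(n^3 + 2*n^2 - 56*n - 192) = (n + 1)/(n + 6)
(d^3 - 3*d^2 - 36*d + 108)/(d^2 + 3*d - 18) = d - 6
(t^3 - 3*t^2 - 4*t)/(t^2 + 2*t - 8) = t*(t^2 - 3*t - 4)/(t^2 + 2*t - 8)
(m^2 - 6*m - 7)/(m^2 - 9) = (m^2 - 6*m - 7)/(m^2 - 9)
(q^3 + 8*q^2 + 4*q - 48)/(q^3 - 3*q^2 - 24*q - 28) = (-q^3 - 8*q^2 - 4*q + 48)/(-q^3 + 3*q^2 + 24*q + 28)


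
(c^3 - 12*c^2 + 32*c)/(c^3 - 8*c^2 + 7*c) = (c^2 - 12*c + 32)/(c^2 - 8*c + 7)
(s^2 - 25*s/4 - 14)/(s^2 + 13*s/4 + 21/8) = 2*(s - 8)/(2*s + 3)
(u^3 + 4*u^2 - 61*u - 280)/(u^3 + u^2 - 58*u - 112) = (u + 5)/(u + 2)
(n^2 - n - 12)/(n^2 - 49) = (n^2 - n - 12)/(n^2 - 49)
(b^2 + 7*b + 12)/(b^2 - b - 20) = (b + 3)/(b - 5)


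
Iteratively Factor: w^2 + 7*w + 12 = (w + 3)*(w + 4)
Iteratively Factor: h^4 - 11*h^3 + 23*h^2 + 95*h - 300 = (h - 5)*(h^3 - 6*h^2 - 7*h + 60) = (h - 5)*(h + 3)*(h^2 - 9*h + 20) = (h - 5)*(h - 4)*(h + 3)*(h - 5)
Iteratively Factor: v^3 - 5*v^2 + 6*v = (v)*(v^2 - 5*v + 6) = v*(v - 3)*(v - 2)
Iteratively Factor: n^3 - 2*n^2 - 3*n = (n - 3)*(n^2 + n) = n*(n - 3)*(n + 1)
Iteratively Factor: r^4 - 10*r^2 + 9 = (r + 3)*(r^3 - 3*r^2 - r + 3) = (r - 1)*(r + 3)*(r^2 - 2*r - 3) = (r - 1)*(r + 1)*(r + 3)*(r - 3)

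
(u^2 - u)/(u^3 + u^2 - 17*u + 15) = u/(u^2 + 2*u - 15)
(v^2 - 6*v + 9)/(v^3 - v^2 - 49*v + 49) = (v^2 - 6*v + 9)/(v^3 - v^2 - 49*v + 49)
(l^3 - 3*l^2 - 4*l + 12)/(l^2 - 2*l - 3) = (l^2 - 4)/(l + 1)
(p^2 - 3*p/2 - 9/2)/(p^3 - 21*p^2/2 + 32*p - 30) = (2*p^2 - 3*p - 9)/(2*p^3 - 21*p^2 + 64*p - 60)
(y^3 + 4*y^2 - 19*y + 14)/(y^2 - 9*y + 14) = (y^2 + 6*y - 7)/(y - 7)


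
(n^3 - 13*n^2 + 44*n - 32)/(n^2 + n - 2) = (n^2 - 12*n + 32)/(n + 2)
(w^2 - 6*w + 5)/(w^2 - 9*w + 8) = (w - 5)/(w - 8)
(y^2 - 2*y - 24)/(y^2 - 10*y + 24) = (y + 4)/(y - 4)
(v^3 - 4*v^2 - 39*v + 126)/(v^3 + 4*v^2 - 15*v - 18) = (v - 7)/(v + 1)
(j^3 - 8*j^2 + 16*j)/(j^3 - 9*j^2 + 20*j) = (j - 4)/(j - 5)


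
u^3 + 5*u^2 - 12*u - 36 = (u - 3)*(u + 2)*(u + 6)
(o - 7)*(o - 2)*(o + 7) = o^3 - 2*o^2 - 49*o + 98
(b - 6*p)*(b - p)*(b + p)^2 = b^4 - 5*b^3*p - 7*b^2*p^2 + 5*b*p^3 + 6*p^4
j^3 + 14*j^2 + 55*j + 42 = (j + 1)*(j + 6)*(j + 7)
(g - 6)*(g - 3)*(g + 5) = g^3 - 4*g^2 - 27*g + 90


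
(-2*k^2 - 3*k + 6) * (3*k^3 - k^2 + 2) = -6*k^5 - 7*k^4 + 21*k^3 - 10*k^2 - 6*k + 12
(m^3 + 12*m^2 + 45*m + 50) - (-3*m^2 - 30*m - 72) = m^3 + 15*m^2 + 75*m + 122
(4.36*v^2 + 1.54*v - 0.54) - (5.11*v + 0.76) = 4.36*v^2 - 3.57*v - 1.3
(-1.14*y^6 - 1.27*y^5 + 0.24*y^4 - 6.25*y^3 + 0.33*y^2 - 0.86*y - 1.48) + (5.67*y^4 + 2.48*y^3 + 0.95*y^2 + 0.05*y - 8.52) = -1.14*y^6 - 1.27*y^5 + 5.91*y^4 - 3.77*y^3 + 1.28*y^2 - 0.81*y - 10.0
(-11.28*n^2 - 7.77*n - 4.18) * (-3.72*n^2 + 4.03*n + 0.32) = 41.9616*n^4 - 16.554*n^3 - 19.3731*n^2 - 19.3318*n - 1.3376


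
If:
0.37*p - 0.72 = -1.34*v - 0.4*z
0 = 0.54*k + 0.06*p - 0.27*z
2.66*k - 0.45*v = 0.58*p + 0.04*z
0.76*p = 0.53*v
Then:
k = 0.12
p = 0.26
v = 0.37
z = 0.31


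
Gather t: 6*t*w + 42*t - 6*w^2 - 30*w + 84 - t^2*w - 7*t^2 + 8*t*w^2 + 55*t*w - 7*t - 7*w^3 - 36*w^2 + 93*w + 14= t^2*(-w - 7) + t*(8*w^2 + 61*w + 35) - 7*w^3 - 42*w^2 + 63*w + 98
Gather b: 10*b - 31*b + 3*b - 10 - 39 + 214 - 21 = 144 - 18*b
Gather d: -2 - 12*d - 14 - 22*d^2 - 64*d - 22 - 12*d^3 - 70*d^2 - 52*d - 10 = -12*d^3 - 92*d^2 - 128*d - 48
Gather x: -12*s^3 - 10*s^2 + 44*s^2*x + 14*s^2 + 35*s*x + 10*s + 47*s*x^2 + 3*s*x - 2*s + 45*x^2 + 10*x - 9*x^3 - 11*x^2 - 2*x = -12*s^3 + 4*s^2 + 8*s - 9*x^3 + x^2*(47*s + 34) + x*(44*s^2 + 38*s + 8)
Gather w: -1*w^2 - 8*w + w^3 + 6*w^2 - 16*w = w^3 + 5*w^2 - 24*w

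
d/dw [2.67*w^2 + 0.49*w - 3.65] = 5.34*w + 0.49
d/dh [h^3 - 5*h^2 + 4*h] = 3*h^2 - 10*h + 4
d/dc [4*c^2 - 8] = 8*c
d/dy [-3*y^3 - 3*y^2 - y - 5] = -9*y^2 - 6*y - 1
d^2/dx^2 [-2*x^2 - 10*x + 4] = -4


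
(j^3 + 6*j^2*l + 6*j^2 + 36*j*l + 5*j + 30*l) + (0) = j^3 + 6*j^2*l + 6*j^2 + 36*j*l + 5*j + 30*l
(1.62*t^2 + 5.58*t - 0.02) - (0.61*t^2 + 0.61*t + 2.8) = 1.01*t^2 + 4.97*t - 2.82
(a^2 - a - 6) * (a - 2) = a^3 - 3*a^2 - 4*a + 12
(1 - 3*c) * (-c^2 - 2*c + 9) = 3*c^3 + 5*c^2 - 29*c + 9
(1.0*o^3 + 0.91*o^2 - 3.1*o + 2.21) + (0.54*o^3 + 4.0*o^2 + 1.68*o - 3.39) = 1.54*o^3 + 4.91*o^2 - 1.42*o - 1.18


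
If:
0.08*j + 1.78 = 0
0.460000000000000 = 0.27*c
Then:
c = 1.70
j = -22.25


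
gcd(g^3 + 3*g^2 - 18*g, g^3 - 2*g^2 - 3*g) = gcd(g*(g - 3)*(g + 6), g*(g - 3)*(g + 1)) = g^2 - 3*g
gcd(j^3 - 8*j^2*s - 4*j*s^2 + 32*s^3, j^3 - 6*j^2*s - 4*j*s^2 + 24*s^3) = -j^2 + 4*s^2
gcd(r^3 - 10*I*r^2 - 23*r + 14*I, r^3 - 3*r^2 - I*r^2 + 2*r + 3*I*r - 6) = r - 2*I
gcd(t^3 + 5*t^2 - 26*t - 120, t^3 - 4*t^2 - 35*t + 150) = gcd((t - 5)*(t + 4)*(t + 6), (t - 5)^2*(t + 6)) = t^2 + t - 30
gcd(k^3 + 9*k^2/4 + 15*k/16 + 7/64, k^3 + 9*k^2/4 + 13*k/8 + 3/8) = 1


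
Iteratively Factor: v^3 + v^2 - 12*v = (v)*(v^2 + v - 12) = v*(v + 4)*(v - 3)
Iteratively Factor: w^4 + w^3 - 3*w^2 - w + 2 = (w + 1)*(w^3 - 3*w + 2) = (w + 1)*(w + 2)*(w^2 - 2*w + 1) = (w - 1)*(w + 1)*(w + 2)*(w - 1)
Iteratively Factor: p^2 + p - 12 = (p + 4)*(p - 3)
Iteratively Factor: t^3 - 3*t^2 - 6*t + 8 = (t + 2)*(t^2 - 5*t + 4) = (t - 1)*(t + 2)*(t - 4)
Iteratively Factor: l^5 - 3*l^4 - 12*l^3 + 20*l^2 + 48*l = (l - 3)*(l^4 - 12*l^2 - 16*l) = (l - 3)*(l + 2)*(l^3 - 2*l^2 - 8*l) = (l - 3)*(l + 2)^2*(l^2 - 4*l) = (l - 4)*(l - 3)*(l + 2)^2*(l)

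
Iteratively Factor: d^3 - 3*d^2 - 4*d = (d + 1)*(d^2 - 4*d) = d*(d + 1)*(d - 4)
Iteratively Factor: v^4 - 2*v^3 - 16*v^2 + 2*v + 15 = (v + 3)*(v^3 - 5*v^2 - v + 5) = (v + 1)*(v + 3)*(v^2 - 6*v + 5) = (v - 5)*(v + 1)*(v + 3)*(v - 1)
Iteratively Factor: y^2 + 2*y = (y)*(y + 2)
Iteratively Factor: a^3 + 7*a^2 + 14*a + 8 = (a + 1)*(a^2 + 6*a + 8) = (a + 1)*(a + 2)*(a + 4)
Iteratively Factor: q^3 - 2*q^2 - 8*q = (q + 2)*(q^2 - 4*q) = (q - 4)*(q + 2)*(q)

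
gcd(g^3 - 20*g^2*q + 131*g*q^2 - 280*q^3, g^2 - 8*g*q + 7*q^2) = -g + 7*q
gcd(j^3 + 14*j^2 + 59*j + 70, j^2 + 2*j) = j + 2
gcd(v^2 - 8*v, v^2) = v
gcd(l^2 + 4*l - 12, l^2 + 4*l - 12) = l^2 + 4*l - 12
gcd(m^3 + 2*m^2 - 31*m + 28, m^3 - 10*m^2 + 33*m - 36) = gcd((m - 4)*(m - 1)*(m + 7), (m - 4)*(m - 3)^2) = m - 4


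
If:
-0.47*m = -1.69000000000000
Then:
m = 3.60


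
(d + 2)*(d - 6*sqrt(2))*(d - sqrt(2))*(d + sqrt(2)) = d^4 - 6*sqrt(2)*d^3 + 2*d^3 - 12*sqrt(2)*d^2 - 2*d^2 - 4*d + 12*sqrt(2)*d + 24*sqrt(2)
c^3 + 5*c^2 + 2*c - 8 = (c - 1)*(c + 2)*(c + 4)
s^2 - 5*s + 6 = (s - 3)*(s - 2)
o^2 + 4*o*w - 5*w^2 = (o - w)*(o + 5*w)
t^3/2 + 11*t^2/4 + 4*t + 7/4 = (t/2 + 1/2)*(t + 1)*(t + 7/2)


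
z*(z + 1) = z^2 + z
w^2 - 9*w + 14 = (w - 7)*(w - 2)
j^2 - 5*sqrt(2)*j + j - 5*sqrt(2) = (j + 1)*(j - 5*sqrt(2))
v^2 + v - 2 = (v - 1)*(v + 2)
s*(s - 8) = s^2 - 8*s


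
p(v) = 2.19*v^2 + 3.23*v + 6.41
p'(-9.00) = -36.19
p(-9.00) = 154.73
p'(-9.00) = -36.19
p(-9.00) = 154.73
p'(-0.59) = 0.65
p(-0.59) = 5.27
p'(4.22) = 21.71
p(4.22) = 59.04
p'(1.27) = 8.79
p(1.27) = 14.04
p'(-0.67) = 0.30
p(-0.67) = 5.23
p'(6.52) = 31.79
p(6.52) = 120.57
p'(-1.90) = -5.09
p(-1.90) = 8.18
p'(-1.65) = -4.00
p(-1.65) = 7.04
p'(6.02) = 29.60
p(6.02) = 105.22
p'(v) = 4.38*v + 3.23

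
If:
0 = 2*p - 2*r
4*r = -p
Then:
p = 0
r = 0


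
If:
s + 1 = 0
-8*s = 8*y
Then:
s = -1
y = 1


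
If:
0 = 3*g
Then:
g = 0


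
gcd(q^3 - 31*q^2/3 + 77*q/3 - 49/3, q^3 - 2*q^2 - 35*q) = q - 7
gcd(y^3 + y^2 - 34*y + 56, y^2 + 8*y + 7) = y + 7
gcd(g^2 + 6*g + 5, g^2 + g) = g + 1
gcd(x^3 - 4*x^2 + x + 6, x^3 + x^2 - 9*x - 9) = x^2 - 2*x - 3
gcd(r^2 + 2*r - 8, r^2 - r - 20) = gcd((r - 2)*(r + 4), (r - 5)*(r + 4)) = r + 4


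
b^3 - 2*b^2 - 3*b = b*(b - 3)*(b + 1)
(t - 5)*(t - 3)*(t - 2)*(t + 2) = t^4 - 8*t^3 + 11*t^2 + 32*t - 60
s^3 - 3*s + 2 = (s - 1)^2*(s + 2)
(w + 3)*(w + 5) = w^2 + 8*w + 15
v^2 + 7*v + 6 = (v + 1)*(v + 6)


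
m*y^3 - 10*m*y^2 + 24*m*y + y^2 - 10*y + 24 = (y - 6)*(y - 4)*(m*y + 1)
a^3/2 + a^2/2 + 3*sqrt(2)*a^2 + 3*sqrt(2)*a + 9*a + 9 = (a/2 + 1/2)*(a + 3*sqrt(2))^2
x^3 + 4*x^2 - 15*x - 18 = (x - 3)*(x + 1)*(x + 6)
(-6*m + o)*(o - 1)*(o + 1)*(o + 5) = -6*m*o^3 - 30*m*o^2 + 6*m*o + 30*m + o^4 + 5*o^3 - o^2 - 5*o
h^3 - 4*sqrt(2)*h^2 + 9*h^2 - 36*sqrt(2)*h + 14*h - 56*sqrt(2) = (h + 2)*(h + 7)*(h - 4*sqrt(2))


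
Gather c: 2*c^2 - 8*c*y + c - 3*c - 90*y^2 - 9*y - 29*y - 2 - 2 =2*c^2 + c*(-8*y - 2) - 90*y^2 - 38*y - 4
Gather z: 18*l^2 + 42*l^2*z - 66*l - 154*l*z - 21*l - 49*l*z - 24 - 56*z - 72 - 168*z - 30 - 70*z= 18*l^2 - 87*l + z*(42*l^2 - 203*l - 294) - 126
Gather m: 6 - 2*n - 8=-2*n - 2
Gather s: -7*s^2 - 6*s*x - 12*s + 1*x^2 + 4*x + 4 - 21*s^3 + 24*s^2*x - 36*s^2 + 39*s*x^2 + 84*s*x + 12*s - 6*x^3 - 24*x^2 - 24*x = -21*s^3 + s^2*(24*x - 43) + s*(39*x^2 + 78*x) - 6*x^3 - 23*x^2 - 20*x + 4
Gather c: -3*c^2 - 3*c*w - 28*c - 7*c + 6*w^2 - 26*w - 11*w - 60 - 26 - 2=-3*c^2 + c*(-3*w - 35) + 6*w^2 - 37*w - 88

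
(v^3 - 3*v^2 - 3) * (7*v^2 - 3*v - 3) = 7*v^5 - 24*v^4 + 6*v^3 - 12*v^2 + 9*v + 9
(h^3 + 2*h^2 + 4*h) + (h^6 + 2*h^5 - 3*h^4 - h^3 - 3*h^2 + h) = h^6 + 2*h^5 - 3*h^4 - h^2 + 5*h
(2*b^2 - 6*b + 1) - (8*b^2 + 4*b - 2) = -6*b^2 - 10*b + 3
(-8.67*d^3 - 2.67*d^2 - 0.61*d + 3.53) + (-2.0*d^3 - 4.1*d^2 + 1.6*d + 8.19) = -10.67*d^3 - 6.77*d^2 + 0.99*d + 11.72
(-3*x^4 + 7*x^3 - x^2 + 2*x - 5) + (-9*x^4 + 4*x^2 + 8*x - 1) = -12*x^4 + 7*x^3 + 3*x^2 + 10*x - 6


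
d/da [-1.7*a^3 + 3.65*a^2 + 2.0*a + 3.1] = -5.1*a^2 + 7.3*a + 2.0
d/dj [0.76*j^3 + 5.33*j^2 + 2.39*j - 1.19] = 2.28*j^2 + 10.66*j + 2.39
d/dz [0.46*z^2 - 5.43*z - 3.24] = 0.92*z - 5.43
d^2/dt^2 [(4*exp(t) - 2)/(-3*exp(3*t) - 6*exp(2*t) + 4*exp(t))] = 2*(-72*exp(5*t) - 27*exp(4*t) + 30*exp(3*t) + 72*exp(2*t) - 72*exp(t) + 16)*exp(-t)/(27*exp(6*t) + 162*exp(5*t) + 216*exp(4*t) - 216*exp(3*t) - 288*exp(2*t) + 288*exp(t) - 64)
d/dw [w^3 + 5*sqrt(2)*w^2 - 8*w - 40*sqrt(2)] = 3*w^2 + 10*sqrt(2)*w - 8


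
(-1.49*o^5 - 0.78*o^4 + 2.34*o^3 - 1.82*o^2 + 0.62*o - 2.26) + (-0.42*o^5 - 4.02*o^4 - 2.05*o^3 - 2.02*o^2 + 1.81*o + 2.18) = -1.91*o^5 - 4.8*o^4 + 0.29*o^3 - 3.84*o^2 + 2.43*o - 0.0799999999999996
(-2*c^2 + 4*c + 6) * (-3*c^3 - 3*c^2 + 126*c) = 6*c^5 - 6*c^4 - 282*c^3 + 486*c^2 + 756*c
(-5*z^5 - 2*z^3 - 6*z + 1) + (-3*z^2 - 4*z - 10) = -5*z^5 - 2*z^3 - 3*z^2 - 10*z - 9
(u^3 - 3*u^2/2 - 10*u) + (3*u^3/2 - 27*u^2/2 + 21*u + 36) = 5*u^3/2 - 15*u^2 + 11*u + 36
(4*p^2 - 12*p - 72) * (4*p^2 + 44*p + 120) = 16*p^4 + 128*p^3 - 336*p^2 - 4608*p - 8640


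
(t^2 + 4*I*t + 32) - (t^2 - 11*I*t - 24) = 15*I*t + 56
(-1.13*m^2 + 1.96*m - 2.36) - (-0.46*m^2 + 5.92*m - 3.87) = -0.67*m^2 - 3.96*m + 1.51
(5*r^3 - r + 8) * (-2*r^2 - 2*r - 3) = -10*r^5 - 10*r^4 - 13*r^3 - 14*r^2 - 13*r - 24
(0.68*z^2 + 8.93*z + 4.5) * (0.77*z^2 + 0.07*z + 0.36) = 0.5236*z^4 + 6.9237*z^3 + 4.3349*z^2 + 3.5298*z + 1.62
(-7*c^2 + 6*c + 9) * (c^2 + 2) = -7*c^4 + 6*c^3 - 5*c^2 + 12*c + 18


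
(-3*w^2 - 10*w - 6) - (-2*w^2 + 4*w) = -w^2 - 14*w - 6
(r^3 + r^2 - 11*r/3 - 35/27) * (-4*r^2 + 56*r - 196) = -4*r^5 + 52*r^4 - 376*r^3/3 - 10696*r^2/27 + 17444*r/27 + 6860/27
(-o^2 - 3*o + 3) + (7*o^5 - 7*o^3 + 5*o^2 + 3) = 7*o^5 - 7*o^3 + 4*o^2 - 3*o + 6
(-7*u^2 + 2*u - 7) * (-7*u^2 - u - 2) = 49*u^4 - 7*u^3 + 61*u^2 + 3*u + 14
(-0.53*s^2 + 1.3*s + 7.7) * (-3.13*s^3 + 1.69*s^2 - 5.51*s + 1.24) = 1.6589*s^5 - 4.9647*s^4 - 18.9837*s^3 + 5.1928*s^2 - 40.815*s + 9.548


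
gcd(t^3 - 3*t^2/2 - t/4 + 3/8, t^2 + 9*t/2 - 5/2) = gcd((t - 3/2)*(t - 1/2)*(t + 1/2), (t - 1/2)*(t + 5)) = t - 1/2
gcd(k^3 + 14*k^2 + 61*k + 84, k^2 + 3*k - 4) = k + 4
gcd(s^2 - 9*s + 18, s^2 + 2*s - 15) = s - 3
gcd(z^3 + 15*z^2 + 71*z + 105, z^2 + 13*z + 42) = z + 7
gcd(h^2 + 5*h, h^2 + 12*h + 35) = h + 5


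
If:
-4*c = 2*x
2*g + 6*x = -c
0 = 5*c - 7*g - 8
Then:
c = -16/67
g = -88/67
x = 32/67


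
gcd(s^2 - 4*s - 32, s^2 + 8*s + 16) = s + 4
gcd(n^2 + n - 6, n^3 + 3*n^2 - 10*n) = n - 2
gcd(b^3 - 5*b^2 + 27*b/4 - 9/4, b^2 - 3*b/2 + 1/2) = b - 1/2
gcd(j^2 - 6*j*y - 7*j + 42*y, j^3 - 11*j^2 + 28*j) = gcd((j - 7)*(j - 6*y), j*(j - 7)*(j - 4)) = j - 7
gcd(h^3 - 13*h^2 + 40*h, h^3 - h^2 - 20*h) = h^2 - 5*h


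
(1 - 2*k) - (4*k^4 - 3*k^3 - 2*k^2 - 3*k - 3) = -4*k^4 + 3*k^3 + 2*k^2 + k + 4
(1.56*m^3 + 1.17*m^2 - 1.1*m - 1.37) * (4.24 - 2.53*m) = -3.9468*m^4 + 3.6543*m^3 + 7.7438*m^2 - 1.1979*m - 5.8088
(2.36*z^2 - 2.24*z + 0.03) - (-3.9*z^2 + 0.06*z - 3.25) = 6.26*z^2 - 2.3*z + 3.28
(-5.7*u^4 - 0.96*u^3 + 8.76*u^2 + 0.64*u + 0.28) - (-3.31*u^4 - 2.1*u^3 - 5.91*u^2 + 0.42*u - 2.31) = -2.39*u^4 + 1.14*u^3 + 14.67*u^2 + 0.22*u + 2.59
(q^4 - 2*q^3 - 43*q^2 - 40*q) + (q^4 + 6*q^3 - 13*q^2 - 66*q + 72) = 2*q^4 + 4*q^3 - 56*q^2 - 106*q + 72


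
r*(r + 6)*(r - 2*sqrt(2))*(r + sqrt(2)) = r^4 - sqrt(2)*r^3 + 6*r^3 - 6*sqrt(2)*r^2 - 4*r^2 - 24*r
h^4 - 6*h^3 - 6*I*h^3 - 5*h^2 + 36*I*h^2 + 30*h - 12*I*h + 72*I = (h - 6)*(h - 4*I)*(h - 3*I)*(h + I)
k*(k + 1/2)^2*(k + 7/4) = k^4 + 11*k^3/4 + 2*k^2 + 7*k/16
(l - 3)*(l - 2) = l^2 - 5*l + 6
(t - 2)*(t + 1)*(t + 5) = t^3 + 4*t^2 - 7*t - 10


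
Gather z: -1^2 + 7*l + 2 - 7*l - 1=0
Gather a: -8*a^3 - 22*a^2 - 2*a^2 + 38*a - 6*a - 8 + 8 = -8*a^3 - 24*a^2 + 32*a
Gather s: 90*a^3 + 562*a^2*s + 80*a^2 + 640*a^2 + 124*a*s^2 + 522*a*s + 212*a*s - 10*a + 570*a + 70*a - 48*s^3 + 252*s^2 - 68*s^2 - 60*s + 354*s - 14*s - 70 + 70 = 90*a^3 + 720*a^2 + 630*a - 48*s^3 + s^2*(124*a + 184) + s*(562*a^2 + 734*a + 280)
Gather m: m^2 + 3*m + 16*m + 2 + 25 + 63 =m^2 + 19*m + 90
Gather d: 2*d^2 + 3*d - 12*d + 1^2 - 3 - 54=2*d^2 - 9*d - 56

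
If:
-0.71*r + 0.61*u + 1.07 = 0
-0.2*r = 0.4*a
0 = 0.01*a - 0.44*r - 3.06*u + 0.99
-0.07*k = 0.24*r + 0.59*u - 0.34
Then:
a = -0.79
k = -1.37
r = 1.59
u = 0.09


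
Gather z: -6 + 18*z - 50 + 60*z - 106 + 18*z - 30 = 96*z - 192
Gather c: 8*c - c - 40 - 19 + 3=7*c - 56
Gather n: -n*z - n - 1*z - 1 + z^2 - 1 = n*(-z - 1) + z^2 - z - 2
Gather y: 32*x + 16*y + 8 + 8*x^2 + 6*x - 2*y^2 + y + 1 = 8*x^2 + 38*x - 2*y^2 + 17*y + 9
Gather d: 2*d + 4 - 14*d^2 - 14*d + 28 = -14*d^2 - 12*d + 32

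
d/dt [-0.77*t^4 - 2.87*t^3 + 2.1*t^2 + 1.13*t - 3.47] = -3.08*t^3 - 8.61*t^2 + 4.2*t + 1.13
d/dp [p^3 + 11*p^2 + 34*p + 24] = 3*p^2 + 22*p + 34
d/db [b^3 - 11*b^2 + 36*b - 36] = 3*b^2 - 22*b + 36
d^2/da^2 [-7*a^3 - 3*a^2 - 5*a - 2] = -42*a - 6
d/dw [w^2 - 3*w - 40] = 2*w - 3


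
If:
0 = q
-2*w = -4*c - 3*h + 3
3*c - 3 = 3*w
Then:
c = w + 1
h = -2*w/3 - 1/3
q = 0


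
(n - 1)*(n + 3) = n^2 + 2*n - 3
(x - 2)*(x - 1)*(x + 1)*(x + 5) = x^4 + 3*x^3 - 11*x^2 - 3*x + 10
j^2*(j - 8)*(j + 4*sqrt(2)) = j^4 - 8*j^3 + 4*sqrt(2)*j^3 - 32*sqrt(2)*j^2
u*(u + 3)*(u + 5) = u^3 + 8*u^2 + 15*u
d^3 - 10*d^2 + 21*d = d*(d - 7)*(d - 3)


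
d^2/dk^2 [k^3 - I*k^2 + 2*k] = 6*k - 2*I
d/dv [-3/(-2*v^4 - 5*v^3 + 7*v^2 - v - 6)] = 3*(-8*v^3 - 15*v^2 + 14*v - 1)/(2*v^4 + 5*v^3 - 7*v^2 + v + 6)^2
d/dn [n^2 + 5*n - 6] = 2*n + 5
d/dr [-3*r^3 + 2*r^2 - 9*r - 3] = -9*r^2 + 4*r - 9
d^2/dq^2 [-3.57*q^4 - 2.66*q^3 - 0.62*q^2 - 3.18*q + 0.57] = -42.84*q^2 - 15.96*q - 1.24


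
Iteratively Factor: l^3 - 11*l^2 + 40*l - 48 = (l - 4)*(l^2 - 7*l + 12) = (l - 4)^2*(l - 3)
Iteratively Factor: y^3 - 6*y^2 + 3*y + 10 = (y - 2)*(y^2 - 4*y - 5) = (y - 2)*(y + 1)*(y - 5)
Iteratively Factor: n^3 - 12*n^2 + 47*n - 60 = (n - 4)*(n^2 - 8*n + 15) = (n - 4)*(n - 3)*(n - 5)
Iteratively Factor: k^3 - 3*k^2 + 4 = (k - 2)*(k^2 - k - 2) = (k - 2)*(k + 1)*(k - 2)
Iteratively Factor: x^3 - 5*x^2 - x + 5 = (x - 1)*(x^2 - 4*x - 5) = (x - 1)*(x + 1)*(x - 5)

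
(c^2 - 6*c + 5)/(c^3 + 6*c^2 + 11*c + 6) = (c^2 - 6*c + 5)/(c^3 + 6*c^2 + 11*c + 6)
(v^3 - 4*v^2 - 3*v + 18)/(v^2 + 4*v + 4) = (v^2 - 6*v + 9)/(v + 2)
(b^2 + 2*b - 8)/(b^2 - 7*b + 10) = (b + 4)/(b - 5)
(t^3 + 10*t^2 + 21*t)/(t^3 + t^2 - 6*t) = (t + 7)/(t - 2)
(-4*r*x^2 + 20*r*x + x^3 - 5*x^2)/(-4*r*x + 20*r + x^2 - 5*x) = x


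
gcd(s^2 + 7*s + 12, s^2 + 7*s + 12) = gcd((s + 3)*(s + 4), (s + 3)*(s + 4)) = s^2 + 7*s + 12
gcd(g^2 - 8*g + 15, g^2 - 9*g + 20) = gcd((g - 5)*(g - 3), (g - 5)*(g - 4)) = g - 5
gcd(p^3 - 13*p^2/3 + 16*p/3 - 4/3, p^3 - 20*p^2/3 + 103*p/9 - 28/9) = p - 1/3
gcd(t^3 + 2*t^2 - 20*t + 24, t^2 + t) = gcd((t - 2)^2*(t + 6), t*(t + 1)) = 1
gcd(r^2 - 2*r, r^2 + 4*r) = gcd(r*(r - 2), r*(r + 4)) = r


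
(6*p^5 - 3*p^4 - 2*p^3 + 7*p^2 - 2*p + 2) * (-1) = -6*p^5 + 3*p^4 + 2*p^3 - 7*p^2 + 2*p - 2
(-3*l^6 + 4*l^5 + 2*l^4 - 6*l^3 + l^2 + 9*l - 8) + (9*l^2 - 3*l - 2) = -3*l^6 + 4*l^5 + 2*l^4 - 6*l^3 + 10*l^2 + 6*l - 10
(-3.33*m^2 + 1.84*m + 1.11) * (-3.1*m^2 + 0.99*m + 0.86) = 10.323*m^4 - 9.0007*m^3 - 4.4832*m^2 + 2.6813*m + 0.9546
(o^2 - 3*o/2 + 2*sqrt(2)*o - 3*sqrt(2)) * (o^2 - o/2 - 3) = o^4 - 2*o^3 + 2*sqrt(2)*o^3 - 4*sqrt(2)*o^2 - 9*o^2/4 - 9*sqrt(2)*o/2 + 9*o/2 + 9*sqrt(2)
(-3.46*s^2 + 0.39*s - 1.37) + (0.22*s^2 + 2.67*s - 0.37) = -3.24*s^2 + 3.06*s - 1.74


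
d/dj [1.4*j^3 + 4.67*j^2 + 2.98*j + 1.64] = 4.2*j^2 + 9.34*j + 2.98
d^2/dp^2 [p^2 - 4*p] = 2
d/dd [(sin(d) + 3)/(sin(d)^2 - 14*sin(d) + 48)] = (-6*sin(d) + cos(d)^2 + 89)*cos(d)/(sin(d)^2 - 14*sin(d) + 48)^2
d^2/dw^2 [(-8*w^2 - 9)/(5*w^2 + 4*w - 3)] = 2*(160*w^3 - 1035*w^2 - 540*w - 351)/(125*w^6 + 300*w^5 + 15*w^4 - 296*w^3 - 9*w^2 + 108*w - 27)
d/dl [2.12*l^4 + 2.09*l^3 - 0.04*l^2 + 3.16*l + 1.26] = 8.48*l^3 + 6.27*l^2 - 0.08*l + 3.16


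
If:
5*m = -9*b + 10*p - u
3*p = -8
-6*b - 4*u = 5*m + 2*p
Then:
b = u - 32/3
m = 208/15 - 2*u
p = -8/3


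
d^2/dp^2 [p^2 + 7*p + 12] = 2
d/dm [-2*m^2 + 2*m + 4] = 2 - 4*m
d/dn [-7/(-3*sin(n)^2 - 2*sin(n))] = -(42/tan(n) + 14*cos(n)/sin(n)^2)/(3*sin(n) + 2)^2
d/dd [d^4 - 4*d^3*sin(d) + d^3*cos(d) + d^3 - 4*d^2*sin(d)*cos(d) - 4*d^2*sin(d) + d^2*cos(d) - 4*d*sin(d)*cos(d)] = -d^3*sin(d) - 4*d^3*cos(d) + 4*d^3 - 13*d^2*sin(d) - d^2*cos(d) - 4*d^2*cos(2*d) + 3*d^2 - 8*d*sin(d) - 4*sqrt(2)*d*sin(2*d + pi/4) + 2*d*cos(d) - 2*sin(2*d)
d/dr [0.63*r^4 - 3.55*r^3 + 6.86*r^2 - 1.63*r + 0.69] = 2.52*r^3 - 10.65*r^2 + 13.72*r - 1.63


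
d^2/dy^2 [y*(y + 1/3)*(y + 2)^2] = 12*y^2 + 26*y + 32/3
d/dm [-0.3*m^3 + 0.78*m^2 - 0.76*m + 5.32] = -0.9*m^2 + 1.56*m - 0.76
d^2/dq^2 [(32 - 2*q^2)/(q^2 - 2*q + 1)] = 4*(47 - 2*q)/(q^4 - 4*q^3 + 6*q^2 - 4*q + 1)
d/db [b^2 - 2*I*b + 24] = 2*b - 2*I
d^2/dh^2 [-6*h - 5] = 0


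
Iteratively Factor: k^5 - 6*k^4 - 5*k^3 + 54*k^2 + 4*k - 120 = (k + 2)*(k^4 - 8*k^3 + 11*k^2 + 32*k - 60) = (k - 5)*(k + 2)*(k^3 - 3*k^2 - 4*k + 12) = (k - 5)*(k - 2)*(k + 2)*(k^2 - k - 6) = (k - 5)*(k - 3)*(k - 2)*(k + 2)*(k + 2)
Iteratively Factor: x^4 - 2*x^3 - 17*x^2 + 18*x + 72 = (x - 3)*(x^3 + x^2 - 14*x - 24) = (x - 3)*(x + 3)*(x^2 - 2*x - 8) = (x - 4)*(x - 3)*(x + 3)*(x + 2)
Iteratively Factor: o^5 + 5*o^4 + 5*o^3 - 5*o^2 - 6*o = (o + 2)*(o^4 + 3*o^3 - o^2 - 3*o) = (o + 1)*(o + 2)*(o^3 + 2*o^2 - 3*o) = o*(o + 1)*(o + 2)*(o^2 + 2*o - 3) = o*(o + 1)*(o + 2)*(o + 3)*(o - 1)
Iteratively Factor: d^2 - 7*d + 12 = (d - 3)*(d - 4)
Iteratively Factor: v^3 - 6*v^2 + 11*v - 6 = (v - 2)*(v^2 - 4*v + 3) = (v - 2)*(v - 1)*(v - 3)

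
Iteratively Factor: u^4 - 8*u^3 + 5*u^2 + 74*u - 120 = (u - 2)*(u^3 - 6*u^2 - 7*u + 60) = (u - 2)*(u + 3)*(u^2 - 9*u + 20) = (u - 5)*(u - 2)*(u + 3)*(u - 4)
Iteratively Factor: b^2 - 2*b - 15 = (b - 5)*(b + 3)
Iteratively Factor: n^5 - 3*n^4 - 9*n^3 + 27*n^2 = (n)*(n^4 - 3*n^3 - 9*n^2 + 27*n) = n*(n - 3)*(n^3 - 9*n) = n*(n - 3)^2*(n^2 + 3*n) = n^2*(n - 3)^2*(n + 3)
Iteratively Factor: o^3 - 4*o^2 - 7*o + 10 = (o - 5)*(o^2 + o - 2) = (o - 5)*(o + 2)*(o - 1)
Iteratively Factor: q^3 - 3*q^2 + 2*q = (q)*(q^2 - 3*q + 2) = q*(q - 2)*(q - 1)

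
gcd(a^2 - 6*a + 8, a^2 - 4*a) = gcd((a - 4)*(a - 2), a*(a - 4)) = a - 4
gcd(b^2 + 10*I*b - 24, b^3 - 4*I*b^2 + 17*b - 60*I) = b + 4*I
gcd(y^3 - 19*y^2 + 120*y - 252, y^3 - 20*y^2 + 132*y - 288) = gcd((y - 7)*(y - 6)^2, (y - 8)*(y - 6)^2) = y^2 - 12*y + 36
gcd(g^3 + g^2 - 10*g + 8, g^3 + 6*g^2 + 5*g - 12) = g^2 + 3*g - 4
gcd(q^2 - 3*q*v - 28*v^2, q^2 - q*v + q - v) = 1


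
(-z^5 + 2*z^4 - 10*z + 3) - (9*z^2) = -z^5 + 2*z^4 - 9*z^2 - 10*z + 3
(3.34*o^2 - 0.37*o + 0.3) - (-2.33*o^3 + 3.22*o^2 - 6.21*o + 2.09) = 2.33*o^3 + 0.12*o^2 + 5.84*o - 1.79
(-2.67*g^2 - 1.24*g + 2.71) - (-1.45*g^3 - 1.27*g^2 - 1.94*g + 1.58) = 1.45*g^3 - 1.4*g^2 + 0.7*g + 1.13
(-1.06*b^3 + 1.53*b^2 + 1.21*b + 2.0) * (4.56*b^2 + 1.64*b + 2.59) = -4.8336*b^5 + 5.2384*b^4 + 5.2814*b^3 + 15.0671*b^2 + 6.4139*b + 5.18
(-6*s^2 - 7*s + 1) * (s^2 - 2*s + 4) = -6*s^4 + 5*s^3 - 9*s^2 - 30*s + 4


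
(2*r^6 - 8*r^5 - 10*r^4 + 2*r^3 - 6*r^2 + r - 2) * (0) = 0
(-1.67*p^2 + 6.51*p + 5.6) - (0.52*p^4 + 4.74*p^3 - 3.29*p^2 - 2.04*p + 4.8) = -0.52*p^4 - 4.74*p^3 + 1.62*p^2 + 8.55*p + 0.8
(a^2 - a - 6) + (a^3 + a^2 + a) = a^3 + 2*a^2 - 6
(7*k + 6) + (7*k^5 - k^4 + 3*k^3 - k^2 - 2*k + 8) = 7*k^5 - k^4 + 3*k^3 - k^2 + 5*k + 14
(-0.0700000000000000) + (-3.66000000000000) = -3.73000000000000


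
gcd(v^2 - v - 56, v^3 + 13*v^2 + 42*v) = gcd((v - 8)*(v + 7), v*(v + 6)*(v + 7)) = v + 7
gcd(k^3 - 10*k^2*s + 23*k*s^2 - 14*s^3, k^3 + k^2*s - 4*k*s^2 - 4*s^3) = -k + 2*s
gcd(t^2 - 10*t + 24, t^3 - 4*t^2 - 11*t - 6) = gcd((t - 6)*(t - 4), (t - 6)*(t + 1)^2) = t - 6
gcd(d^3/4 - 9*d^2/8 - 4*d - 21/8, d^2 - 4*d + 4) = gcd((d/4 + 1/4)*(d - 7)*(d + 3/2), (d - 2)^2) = 1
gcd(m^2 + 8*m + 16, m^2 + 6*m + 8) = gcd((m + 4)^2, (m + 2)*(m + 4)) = m + 4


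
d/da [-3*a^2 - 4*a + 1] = -6*a - 4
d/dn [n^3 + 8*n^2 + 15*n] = 3*n^2 + 16*n + 15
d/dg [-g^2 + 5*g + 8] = 5 - 2*g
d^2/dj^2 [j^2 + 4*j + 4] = 2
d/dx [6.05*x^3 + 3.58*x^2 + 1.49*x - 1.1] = 18.15*x^2 + 7.16*x + 1.49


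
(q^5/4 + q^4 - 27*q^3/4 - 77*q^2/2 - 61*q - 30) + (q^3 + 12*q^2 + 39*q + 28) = q^5/4 + q^4 - 23*q^3/4 - 53*q^2/2 - 22*q - 2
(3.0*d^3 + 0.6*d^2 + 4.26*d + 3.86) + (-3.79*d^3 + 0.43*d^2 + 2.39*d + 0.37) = -0.79*d^3 + 1.03*d^2 + 6.65*d + 4.23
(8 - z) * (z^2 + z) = -z^3 + 7*z^2 + 8*z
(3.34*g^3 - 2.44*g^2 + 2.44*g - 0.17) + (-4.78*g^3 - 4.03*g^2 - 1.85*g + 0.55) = -1.44*g^3 - 6.47*g^2 + 0.59*g + 0.38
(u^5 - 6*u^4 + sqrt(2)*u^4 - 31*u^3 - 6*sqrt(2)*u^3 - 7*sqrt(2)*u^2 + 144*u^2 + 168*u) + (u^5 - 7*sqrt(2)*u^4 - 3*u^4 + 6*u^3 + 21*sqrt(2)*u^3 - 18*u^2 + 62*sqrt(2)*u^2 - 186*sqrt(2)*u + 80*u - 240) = 2*u^5 - 9*u^4 - 6*sqrt(2)*u^4 - 25*u^3 + 15*sqrt(2)*u^3 + 55*sqrt(2)*u^2 + 126*u^2 - 186*sqrt(2)*u + 248*u - 240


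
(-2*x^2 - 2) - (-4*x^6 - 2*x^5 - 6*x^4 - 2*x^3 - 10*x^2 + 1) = 4*x^6 + 2*x^5 + 6*x^4 + 2*x^3 + 8*x^2 - 3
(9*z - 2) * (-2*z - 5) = -18*z^2 - 41*z + 10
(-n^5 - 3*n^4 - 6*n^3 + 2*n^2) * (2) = -2*n^5 - 6*n^4 - 12*n^3 + 4*n^2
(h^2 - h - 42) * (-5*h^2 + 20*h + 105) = -5*h^4 + 25*h^3 + 295*h^2 - 945*h - 4410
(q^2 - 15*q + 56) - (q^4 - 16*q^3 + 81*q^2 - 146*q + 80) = -q^4 + 16*q^3 - 80*q^2 + 131*q - 24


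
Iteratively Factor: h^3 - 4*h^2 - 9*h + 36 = (h + 3)*(h^2 - 7*h + 12) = (h - 3)*(h + 3)*(h - 4)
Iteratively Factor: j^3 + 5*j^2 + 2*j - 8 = (j + 4)*(j^2 + j - 2) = (j + 2)*(j + 4)*(j - 1)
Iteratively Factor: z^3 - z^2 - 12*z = (z - 4)*(z^2 + 3*z) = z*(z - 4)*(z + 3)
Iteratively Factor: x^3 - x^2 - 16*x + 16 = (x - 4)*(x^2 + 3*x - 4) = (x - 4)*(x + 4)*(x - 1)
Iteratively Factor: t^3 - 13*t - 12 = (t + 1)*(t^2 - t - 12) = (t + 1)*(t + 3)*(t - 4)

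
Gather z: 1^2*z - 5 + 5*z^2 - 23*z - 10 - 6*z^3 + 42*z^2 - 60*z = -6*z^3 + 47*z^2 - 82*z - 15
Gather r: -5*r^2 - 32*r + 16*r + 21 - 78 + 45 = -5*r^2 - 16*r - 12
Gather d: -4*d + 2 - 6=-4*d - 4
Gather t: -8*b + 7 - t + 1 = -8*b - t + 8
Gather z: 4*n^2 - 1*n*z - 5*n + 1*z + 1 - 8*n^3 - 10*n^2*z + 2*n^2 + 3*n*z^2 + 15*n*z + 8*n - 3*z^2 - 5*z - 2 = -8*n^3 + 6*n^2 + 3*n + z^2*(3*n - 3) + z*(-10*n^2 + 14*n - 4) - 1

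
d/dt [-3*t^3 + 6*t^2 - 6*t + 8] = -9*t^2 + 12*t - 6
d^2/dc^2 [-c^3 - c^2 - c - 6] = -6*c - 2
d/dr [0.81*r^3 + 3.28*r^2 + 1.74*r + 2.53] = 2.43*r^2 + 6.56*r + 1.74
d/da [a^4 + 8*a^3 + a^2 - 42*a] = 4*a^3 + 24*a^2 + 2*a - 42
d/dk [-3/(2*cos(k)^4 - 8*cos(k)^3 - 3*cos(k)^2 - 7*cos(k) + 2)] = 3*(12*cos(2*k) - 2*cos(3*k) + 19)*sin(k)/(-2*cos(k)^4 + 8*cos(k)^3 + 3*cos(k)^2 + 7*cos(k) - 2)^2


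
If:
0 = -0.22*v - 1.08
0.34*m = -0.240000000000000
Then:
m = -0.71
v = -4.91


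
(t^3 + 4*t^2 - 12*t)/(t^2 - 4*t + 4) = t*(t + 6)/(t - 2)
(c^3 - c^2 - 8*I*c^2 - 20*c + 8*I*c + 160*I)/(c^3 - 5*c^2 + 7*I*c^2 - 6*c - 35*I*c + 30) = (c^2 + c*(4 - 8*I) - 32*I)/(c^2 + 7*I*c - 6)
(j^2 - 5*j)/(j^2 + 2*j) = (j - 5)/(j + 2)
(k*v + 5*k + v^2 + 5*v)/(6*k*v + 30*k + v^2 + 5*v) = (k + v)/(6*k + v)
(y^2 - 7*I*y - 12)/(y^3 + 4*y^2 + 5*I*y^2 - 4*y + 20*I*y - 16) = (y^2 - 7*I*y - 12)/(y^3 + y^2*(4 + 5*I) + y*(-4 + 20*I) - 16)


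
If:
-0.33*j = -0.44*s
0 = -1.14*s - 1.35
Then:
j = -1.58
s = -1.18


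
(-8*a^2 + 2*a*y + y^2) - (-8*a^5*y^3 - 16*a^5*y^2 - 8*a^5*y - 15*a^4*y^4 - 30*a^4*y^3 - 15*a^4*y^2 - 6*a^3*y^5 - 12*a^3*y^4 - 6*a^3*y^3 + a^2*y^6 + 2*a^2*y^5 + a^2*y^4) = 8*a^5*y^3 + 16*a^5*y^2 + 8*a^5*y + 15*a^4*y^4 + 30*a^4*y^3 + 15*a^4*y^2 + 6*a^3*y^5 + 12*a^3*y^4 + 6*a^3*y^3 - a^2*y^6 - 2*a^2*y^5 - a^2*y^4 - 8*a^2 + 2*a*y + y^2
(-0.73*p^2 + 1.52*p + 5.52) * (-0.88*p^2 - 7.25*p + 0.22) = 0.6424*p^4 + 3.9549*p^3 - 16.0382*p^2 - 39.6856*p + 1.2144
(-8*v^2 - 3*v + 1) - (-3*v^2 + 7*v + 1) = -5*v^2 - 10*v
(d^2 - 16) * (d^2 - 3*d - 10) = d^4 - 3*d^3 - 26*d^2 + 48*d + 160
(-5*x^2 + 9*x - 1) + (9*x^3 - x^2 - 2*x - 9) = 9*x^3 - 6*x^2 + 7*x - 10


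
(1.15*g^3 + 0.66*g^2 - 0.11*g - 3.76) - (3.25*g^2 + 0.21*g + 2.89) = 1.15*g^3 - 2.59*g^2 - 0.32*g - 6.65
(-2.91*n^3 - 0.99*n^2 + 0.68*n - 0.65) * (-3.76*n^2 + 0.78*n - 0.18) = 10.9416*n^5 + 1.4526*n^4 - 2.8052*n^3 + 3.1526*n^2 - 0.6294*n + 0.117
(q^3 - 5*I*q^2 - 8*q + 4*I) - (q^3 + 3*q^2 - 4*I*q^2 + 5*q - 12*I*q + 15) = -3*q^2 - I*q^2 - 13*q + 12*I*q - 15 + 4*I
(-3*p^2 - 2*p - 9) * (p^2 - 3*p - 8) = -3*p^4 + 7*p^3 + 21*p^2 + 43*p + 72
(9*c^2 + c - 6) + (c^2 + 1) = 10*c^2 + c - 5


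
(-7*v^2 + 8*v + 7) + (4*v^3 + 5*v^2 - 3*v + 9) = 4*v^3 - 2*v^2 + 5*v + 16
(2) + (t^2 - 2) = t^2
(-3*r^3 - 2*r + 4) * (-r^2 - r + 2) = 3*r^5 + 3*r^4 - 4*r^3 - 2*r^2 - 8*r + 8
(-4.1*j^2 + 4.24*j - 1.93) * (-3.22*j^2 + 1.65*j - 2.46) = 13.202*j^4 - 20.4178*j^3 + 23.2966*j^2 - 13.6149*j + 4.7478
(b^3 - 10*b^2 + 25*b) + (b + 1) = b^3 - 10*b^2 + 26*b + 1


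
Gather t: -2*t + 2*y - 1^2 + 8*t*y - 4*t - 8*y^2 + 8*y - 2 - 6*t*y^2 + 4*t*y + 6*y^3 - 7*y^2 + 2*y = t*(-6*y^2 + 12*y - 6) + 6*y^3 - 15*y^2 + 12*y - 3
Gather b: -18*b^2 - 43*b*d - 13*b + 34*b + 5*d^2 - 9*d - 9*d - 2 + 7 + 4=-18*b^2 + b*(21 - 43*d) + 5*d^2 - 18*d + 9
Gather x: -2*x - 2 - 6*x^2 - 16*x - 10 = -6*x^2 - 18*x - 12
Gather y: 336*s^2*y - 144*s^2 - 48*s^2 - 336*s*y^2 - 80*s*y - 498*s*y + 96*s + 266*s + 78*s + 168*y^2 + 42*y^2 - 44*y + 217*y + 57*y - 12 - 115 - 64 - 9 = -192*s^2 + 440*s + y^2*(210 - 336*s) + y*(336*s^2 - 578*s + 230) - 200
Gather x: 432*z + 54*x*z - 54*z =54*x*z + 378*z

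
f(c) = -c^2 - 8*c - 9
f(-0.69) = -3.96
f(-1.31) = -0.24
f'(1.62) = -11.24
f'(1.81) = -11.62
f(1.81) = -26.76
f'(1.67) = -11.34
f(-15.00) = -114.00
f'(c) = -2*c - 8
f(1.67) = -25.15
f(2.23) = -31.81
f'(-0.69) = -6.62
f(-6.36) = 1.43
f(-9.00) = -18.00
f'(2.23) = -12.46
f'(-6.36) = 4.72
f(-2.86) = 5.70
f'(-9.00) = 10.00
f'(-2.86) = -2.28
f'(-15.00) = 22.00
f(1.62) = -24.58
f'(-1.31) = -5.38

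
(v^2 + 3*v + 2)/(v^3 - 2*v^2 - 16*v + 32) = (v^2 + 3*v + 2)/(v^3 - 2*v^2 - 16*v + 32)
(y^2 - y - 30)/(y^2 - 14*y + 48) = (y + 5)/(y - 8)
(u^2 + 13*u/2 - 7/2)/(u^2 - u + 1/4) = 2*(u + 7)/(2*u - 1)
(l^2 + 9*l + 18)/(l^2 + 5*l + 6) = (l + 6)/(l + 2)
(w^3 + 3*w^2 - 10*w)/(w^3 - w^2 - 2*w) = (w + 5)/(w + 1)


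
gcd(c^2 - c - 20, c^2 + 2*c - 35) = c - 5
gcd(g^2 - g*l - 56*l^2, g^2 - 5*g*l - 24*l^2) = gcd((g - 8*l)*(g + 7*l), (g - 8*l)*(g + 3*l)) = g - 8*l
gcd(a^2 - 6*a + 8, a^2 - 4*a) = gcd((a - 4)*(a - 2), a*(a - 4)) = a - 4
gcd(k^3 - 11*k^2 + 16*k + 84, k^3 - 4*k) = k + 2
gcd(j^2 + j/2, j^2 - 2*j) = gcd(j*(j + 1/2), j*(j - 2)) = j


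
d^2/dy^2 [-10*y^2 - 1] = -20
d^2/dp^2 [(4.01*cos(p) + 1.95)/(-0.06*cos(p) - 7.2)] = 0.00267918381344307*(5.20417042793042e-18*cos(p)^3 - 1.7253*cos(p)^2 + 207.036*cos(p) + 3.4506)/(0.00833333333333333*cos(p) + 1.0)^3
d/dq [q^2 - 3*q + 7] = 2*q - 3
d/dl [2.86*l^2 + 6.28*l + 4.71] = 5.72*l + 6.28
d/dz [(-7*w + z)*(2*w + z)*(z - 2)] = -14*w^2 - 10*w*z + 10*w + 3*z^2 - 4*z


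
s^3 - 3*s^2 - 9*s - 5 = (s - 5)*(s + 1)^2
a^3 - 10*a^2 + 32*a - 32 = (a - 4)^2*(a - 2)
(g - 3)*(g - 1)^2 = g^3 - 5*g^2 + 7*g - 3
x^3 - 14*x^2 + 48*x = x*(x - 8)*(x - 6)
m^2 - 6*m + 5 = (m - 5)*(m - 1)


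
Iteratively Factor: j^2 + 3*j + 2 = (j + 2)*(j + 1)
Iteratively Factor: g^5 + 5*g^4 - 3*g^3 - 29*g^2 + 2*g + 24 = (g + 4)*(g^4 + g^3 - 7*g^2 - g + 6) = (g + 3)*(g + 4)*(g^3 - 2*g^2 - g + 2) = (g + 1)*(g + 3)*(g + 4)*(g^2 - 3*g + 2) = (g - 2)*(g + 1)*(g + 3)*(g + 4)*(g - 1)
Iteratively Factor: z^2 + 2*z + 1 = (z + 1)*(z + 1)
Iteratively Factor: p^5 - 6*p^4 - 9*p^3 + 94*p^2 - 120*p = (p)*(p^4 - 6*p^3 - 9*p^2 + 94*p - 120) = p*(p - 3)*(p^3 - 3*p^2 - 18*p + 40) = p*(p - 3)*(p + 4)*(p^2 - 7*p + 10) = p*(p - 5)*(p - 3)*(p + 4)*(p - 2)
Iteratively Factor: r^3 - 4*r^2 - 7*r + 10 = (r - 5)*(r^2 + r - 2) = (r - 5)*(r + 2)*(r - 1)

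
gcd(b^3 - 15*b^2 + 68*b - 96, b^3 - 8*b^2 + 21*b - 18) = b - 3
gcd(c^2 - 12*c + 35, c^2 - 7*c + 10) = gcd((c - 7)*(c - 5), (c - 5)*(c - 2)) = c - 5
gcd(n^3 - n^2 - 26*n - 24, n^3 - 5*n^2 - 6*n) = n^2 - 5*n - 6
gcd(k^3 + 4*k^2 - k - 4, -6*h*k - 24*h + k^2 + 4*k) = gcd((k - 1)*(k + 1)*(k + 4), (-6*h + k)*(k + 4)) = k + 4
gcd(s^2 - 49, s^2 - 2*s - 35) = s - 7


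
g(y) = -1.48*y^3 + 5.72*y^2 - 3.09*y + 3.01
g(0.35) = 2.57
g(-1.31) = 20.20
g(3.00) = 5.26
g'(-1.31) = -25.70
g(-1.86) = 38.07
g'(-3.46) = -95.83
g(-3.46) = 143.48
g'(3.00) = -8.73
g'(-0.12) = -4.53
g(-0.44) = 5.60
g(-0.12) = 3.47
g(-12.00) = 3421.21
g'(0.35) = 0.37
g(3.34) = 1.36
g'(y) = -4.44*y^2 + 11.44*y - 3.09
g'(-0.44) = -8.98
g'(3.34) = -14.41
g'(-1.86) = -39.73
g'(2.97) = -8.28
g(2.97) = 5.52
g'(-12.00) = -779.73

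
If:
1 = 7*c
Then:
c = 1/7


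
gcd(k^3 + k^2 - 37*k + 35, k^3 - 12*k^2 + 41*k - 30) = k^2 - 6*k + 5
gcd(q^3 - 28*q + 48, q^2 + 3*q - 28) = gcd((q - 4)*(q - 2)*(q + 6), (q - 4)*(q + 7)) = q - 4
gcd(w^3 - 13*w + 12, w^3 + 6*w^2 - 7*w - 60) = w^2 + w - 12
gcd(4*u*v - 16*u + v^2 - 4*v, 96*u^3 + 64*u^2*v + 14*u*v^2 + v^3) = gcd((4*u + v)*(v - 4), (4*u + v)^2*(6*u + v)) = 4*u + v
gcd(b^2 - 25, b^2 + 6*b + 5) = b + 5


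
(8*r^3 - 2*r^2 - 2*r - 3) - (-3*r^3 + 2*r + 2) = 11*r^3 - 2*r^2 - 4*r - 5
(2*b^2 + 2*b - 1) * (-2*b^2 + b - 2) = -4*b^4 - 2*b^3 - 5*b + 2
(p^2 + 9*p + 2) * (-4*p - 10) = -4*p^3 - 46*p^2 - 98*p - 20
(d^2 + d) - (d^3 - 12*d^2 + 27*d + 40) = -d^3 + 13*d^2 - 26*d - 40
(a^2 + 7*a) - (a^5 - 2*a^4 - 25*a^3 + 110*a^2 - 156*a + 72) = -a^5 + 2*a^4 + 25*a^3 - 109*a^2 + 163*a - 72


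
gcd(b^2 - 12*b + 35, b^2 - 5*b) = b - 5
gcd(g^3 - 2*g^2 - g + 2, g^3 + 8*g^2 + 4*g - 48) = g - 2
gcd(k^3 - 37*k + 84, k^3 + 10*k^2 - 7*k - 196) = k^2 + 3*k - 28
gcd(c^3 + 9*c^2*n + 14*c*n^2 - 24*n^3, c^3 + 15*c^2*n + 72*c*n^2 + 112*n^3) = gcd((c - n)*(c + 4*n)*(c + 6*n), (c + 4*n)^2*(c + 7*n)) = c + 4*n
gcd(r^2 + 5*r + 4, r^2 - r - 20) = r + 4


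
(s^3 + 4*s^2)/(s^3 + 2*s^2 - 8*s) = s/(s - 2)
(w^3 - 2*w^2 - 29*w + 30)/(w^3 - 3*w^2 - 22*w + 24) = (w + 5)/(w + 4)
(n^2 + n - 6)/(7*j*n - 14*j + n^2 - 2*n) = (n + 3)/(7*j + n)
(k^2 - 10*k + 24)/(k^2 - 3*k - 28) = (-k^2 + 10*k - 24)/(-k^2 + 3*k + 28)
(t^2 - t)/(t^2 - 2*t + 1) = t/(t - 1)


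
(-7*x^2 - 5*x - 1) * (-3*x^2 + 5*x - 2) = 21*x^4 - 20*x^3 - 8*x^2 + 5*x + 2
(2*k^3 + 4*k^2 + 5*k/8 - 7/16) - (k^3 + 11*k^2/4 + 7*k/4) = k^3 + 5*k^2/4 - 9*k/8 - 7/16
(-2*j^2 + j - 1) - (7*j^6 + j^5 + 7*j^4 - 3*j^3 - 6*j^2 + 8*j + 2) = -7*j^6 - j^5 - 7*j^4 + 3*j^3 + 4*j^2 - 7*j - 3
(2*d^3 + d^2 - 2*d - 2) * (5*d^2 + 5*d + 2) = 10*d^5 + 15*d^4 - d^3 - 18*d^2 - 14*d - 4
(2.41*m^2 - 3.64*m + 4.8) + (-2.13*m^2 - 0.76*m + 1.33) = 0.28*m^2 - 4.4*m + 6.13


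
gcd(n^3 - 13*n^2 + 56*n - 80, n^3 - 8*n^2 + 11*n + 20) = n^2 - 9*n + 20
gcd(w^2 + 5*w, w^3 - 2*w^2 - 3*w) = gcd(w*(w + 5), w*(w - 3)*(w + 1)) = w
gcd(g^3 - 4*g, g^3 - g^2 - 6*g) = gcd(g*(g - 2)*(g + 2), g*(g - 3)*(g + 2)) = g^2 + 2*g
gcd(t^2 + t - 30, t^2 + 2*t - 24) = t + 6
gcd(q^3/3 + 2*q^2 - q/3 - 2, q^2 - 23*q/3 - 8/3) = 1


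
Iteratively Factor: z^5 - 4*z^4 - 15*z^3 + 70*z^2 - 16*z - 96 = (z + 4)*(z^4 - 8*z^3 + 17*z^2 + 2*z - 24) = (z - 3)*(z + 4)*(z^3 - 5*z^2 + 2*z + 8) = (z - 4)*(z - 3)*(z + 4)*(z^2 - z - 2) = (z - 4)*(z - 3)*(z + 1)*(z + 4)*(z - 2)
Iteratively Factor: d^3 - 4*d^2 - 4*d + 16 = (d + 2)*(d^2 - 6*d + 8) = (d - 2)*(d + 2)*(d - 4)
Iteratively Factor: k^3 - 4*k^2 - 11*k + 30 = (k - 5)*(k^2 + k - 6) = (k - 5)*(k + 3)*(k - 2)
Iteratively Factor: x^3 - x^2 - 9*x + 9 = (x + 3)*(x^2 - 4*x + 3) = (x - 3)*(x + 3)*(x - 1)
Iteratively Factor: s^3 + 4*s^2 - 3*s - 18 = (s + 3)*(s^2 + s - 6) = (s - 2)*(s + 3)*(s + 3)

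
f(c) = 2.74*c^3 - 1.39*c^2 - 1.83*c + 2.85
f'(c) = 8.22*c^2 - 2.78*c - 1.83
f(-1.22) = -1.96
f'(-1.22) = 13.80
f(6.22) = 597.05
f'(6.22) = 298.90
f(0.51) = 1.92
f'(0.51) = -1.11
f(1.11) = 2.85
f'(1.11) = 5.21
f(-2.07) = -23.62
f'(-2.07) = 39.15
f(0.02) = 2.81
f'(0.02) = -1.88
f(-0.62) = 2.80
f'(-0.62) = 3.05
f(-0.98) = 0.73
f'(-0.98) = 8.79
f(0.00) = 2.85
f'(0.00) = -1.83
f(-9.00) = -2090.73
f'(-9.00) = 689.01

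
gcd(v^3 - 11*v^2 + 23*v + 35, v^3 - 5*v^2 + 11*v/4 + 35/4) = v + 1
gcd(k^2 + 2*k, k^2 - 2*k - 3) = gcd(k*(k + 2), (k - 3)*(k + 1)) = 1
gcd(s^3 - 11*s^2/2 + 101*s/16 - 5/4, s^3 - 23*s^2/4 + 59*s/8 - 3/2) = s^2 - 17*s/4 + 1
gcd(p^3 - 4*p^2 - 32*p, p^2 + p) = p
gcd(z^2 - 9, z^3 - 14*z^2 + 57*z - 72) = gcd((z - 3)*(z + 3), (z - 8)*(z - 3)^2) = z - 3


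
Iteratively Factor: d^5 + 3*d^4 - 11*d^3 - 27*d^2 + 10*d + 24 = (d - 3)*(d^4 + 6*d^3 + 7*d^2 - 6*d - 8) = (d - 3)*(d + 1)*(d^3 + 5*d^2 + 2*d - 8) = (d - 3)*(d + 1)*(d + 4)*(d^2 + d - 2) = (d - 3)*(d - 1)*(d + 1)*(d + 4)*(d + 2)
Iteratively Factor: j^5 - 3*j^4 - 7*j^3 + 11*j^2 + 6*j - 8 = (j - 4)*(j^4 + j^3 - 3*j^2 - j + 2) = (j - 4)*(j + 2)*(j^3 - j^2 - j + 1) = (j - 4)*(j - 1)*(j + 2)*(j^2 - 1) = (j - 4)*(j - 1)*(j + 1)*(j + 2)*(j - 1)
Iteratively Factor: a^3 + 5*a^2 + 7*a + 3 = (a + 1)*(a^2 + 4*a + 3) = (a + 1)^2*(a + 3)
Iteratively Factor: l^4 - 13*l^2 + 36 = (l - 2)*(l^3 + 2*l^2 - 9*l - 18) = (l - 2)*(l + 3)*(l^2 - l - 6) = (l - 2)*(l + 2)*(l + 3)*(l - 3)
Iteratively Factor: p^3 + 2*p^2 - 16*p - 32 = (p + 2)*(p^2 - 16) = (p - 4)*(p + 2)*(p + 4)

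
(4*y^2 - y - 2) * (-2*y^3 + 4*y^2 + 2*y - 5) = -8*y^5 + 18*y^4 + 8*y^3 - 30*y^2 + y + 10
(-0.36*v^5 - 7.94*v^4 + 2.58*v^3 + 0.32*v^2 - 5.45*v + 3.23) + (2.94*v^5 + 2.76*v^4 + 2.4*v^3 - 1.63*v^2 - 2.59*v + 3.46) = 2.58*v^5 - 5.18*v^4 + 4.98*v^3 - 1.31*v^2 - 8.04*v + 6.69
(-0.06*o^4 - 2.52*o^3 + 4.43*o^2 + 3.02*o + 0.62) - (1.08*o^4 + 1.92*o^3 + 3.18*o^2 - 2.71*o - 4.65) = -1.14*o^4 - 4.44*o^3 + 1.25*o^2 + 5.73*o + 5.27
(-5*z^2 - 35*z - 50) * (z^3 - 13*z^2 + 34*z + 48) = -5*z^5 + 30*z^4 + 235*z^3 - 780*z^2 - 3380*z - 2400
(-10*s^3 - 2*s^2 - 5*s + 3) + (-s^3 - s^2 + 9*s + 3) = -11*s^3 - 3*s^2 + 4*s + 6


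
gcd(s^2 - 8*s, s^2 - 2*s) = s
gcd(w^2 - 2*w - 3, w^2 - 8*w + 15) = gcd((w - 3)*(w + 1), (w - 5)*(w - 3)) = w - 3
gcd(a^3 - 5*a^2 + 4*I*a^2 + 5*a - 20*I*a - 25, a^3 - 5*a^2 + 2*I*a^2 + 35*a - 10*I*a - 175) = a - 5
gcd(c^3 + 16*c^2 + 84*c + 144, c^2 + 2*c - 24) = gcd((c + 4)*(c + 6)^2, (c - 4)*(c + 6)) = c + 6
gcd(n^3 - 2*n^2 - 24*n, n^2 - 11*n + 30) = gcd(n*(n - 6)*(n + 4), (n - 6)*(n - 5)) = n - 6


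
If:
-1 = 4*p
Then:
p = -1/4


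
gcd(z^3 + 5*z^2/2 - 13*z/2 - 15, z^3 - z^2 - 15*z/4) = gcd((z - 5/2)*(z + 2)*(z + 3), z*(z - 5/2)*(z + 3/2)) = z - 5/2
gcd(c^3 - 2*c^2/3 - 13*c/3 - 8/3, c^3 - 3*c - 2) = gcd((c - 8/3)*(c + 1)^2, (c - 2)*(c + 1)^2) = c^2 + 2*c + 1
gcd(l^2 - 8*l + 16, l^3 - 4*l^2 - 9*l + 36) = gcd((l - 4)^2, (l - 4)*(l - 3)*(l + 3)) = l - 4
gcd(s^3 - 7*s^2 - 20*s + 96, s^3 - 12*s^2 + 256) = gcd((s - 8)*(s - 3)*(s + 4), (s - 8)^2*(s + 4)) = s^2 - 4*s - 32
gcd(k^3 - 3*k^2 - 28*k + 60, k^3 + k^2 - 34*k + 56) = k - 2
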